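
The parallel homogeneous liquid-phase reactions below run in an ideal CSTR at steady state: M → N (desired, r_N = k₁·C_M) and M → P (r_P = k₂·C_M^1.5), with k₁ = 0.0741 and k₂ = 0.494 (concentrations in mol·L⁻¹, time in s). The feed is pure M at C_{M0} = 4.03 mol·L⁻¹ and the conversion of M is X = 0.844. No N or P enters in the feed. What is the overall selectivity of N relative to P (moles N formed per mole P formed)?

0.189

Exit C_M = C_{M0}(1−X) = 4.03×0.156 = 0.6287 mol·L⁻¹.
A CSTR operates uniformly at the exit composition, giving r_N = 0.04659 and r_P = 0.2462 (each k·C_M^n at C_M = 0.6287).
Overall selectivity = C_N/C_P = r_Nτ/(r_Pτ) = r_N/r_P = 0.189.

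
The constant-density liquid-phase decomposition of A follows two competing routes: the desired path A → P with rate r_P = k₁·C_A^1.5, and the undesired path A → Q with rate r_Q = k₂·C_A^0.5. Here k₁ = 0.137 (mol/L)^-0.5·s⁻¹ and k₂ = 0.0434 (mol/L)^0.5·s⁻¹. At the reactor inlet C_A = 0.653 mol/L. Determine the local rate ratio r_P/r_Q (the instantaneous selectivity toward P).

2.06

S_{P/Q} = r_P/r_Q = (k₁·C_A^1.5)/(k₂·C_A^0.5) = (k₁/k₂)·C_A.
= (0.137×0.6530^1.5) / (0.0434×0.6530^0.5) = 0.07229/0.03507 = 2.06.
Since the desired path is higher order in A, keeping C_A high (PFR or concentrated feed) favours P.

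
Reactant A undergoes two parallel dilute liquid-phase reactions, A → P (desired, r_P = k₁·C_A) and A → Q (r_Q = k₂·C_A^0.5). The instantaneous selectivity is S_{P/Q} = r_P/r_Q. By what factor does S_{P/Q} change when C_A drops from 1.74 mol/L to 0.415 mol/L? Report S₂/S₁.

0.488

S_{P/Q} = (k₁/k₂)·C_A^0.5, so S₂/S₁ = (C_{A,2}/C_{A,1})^0.5.
= (0.415/1.74)^0.5 = (0.2385)^0.5 = 0.488.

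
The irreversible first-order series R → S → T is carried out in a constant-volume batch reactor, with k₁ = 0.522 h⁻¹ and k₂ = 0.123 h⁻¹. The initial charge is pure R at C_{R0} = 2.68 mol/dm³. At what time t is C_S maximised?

3.62 h

The intermediate peaks when r₁ = r₂, i.e. k₁e^(−k₁t) = k₂e^(−k₂t), giving t_opt = ln(k₂/k₁)/(k₂−k₁).
= ln(0.123/0.522)/(0.123−0.522) = ln(0.2356)/-0.3990 = -1.445/-0.3990 = 3.62 h.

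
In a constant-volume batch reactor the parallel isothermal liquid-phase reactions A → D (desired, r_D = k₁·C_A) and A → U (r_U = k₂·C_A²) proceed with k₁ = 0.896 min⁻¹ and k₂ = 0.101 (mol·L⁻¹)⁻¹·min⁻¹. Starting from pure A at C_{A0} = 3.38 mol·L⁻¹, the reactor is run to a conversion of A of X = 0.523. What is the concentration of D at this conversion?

1.38 mol·L⁻¹

C_A = C_{A0}(1−X) = 1.612 mol·L⁻¹.
Along a PFR/batch, dC_D/dC_A = −r_D/(r_D+r_U) = −k₁/(k₁+k₂·C_A).
Integrating from C_{A0} to C_A: C_D = (0.896/0.101)·ln[(0.896+0.101·3.38)/(0.896+0.101·1.61)] = 8.871·ln(1.237/1.059) = 1.382 mol·L⁻¹.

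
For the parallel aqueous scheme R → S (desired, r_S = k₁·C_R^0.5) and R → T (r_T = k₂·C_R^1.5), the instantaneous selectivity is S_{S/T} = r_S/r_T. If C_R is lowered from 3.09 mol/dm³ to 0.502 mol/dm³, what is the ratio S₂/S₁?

6.16

S_{S/T} = (k₁/k₂)·C_R⁻¹, so S₂/S₁ = (C_{R,2}/C_{R,1})⁻¹.
= 3.09/0.502 = 6.16.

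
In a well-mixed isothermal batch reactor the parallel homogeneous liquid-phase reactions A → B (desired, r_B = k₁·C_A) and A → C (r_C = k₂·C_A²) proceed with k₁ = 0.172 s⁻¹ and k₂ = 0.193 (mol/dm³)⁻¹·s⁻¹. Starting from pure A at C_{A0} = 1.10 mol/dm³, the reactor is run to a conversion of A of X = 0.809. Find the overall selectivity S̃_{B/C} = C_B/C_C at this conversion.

1.46

C_A = C_{A0}(1−X) = 0.2101 mol/dm³.
Along a PFR/batch, dC_B/dC_A = −r_B/(r_B+r_C) = −k₁/(k₁+k₂·C_A).
Integrating from C_{A0} to C_A: C_B = (0.172/0.193)·ln[(0.172+0.193·1.10)/(0.172+0.193·0.210)] = 0.8912·ln(0.3843/0.2125) = 0.5278 mol/dm³.
C_C = (C_{A0}−C_A)−C_B = 0.3621 mol/dm³; S̃_{B/C} = 0.5278/0.3621 = 1.46.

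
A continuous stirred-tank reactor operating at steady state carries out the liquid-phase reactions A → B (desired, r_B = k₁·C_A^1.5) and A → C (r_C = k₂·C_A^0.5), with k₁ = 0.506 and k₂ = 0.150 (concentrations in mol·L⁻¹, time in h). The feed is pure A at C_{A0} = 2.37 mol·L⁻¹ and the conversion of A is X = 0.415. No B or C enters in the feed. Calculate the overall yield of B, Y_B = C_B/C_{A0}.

0.342

Exit C_A = C_{A0}(1−X) = 2.37×0.585 = 1.386 mol·L⁻¹.
Rates in a CSTR are evaluated at the outlet concentration: r_B = 0.506×1.386^1.5 = 0.8261, r_C = 0.150×1.386^0.5 = 0.1766.
Fraction of consumed A going to B: r_B/(r_B+r_C) = 0.8238.
C_B = 0.8238·C_{A0}·X = 0.8238×2.37×0.415 = 0.810 mol·L⁻¹; Y_B = C_B/C_{A0} = 0.342.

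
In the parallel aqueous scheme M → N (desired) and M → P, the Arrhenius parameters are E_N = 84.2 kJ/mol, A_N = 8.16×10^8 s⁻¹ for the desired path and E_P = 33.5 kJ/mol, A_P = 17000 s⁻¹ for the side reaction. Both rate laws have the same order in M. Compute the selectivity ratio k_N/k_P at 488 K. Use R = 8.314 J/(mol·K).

0.180

Since both paths have the same order in M, the concentration cancels and S_{N/P} = k_N/k_P = (A_N/A_P)·exp[(E_P−E_N)/(RT)].
(E_P−E_N)/(RT) = (33.5−84.2)×10³/(8.314×488) = -50700/4057 = -12.50.
k_N/k_P = (8.16×10^8/17000)·exp(-12.50) = 48000 × 3.741×10^-6 = 0.180.
Since E_N > E_P, raising the temperature improves selectivity toward N.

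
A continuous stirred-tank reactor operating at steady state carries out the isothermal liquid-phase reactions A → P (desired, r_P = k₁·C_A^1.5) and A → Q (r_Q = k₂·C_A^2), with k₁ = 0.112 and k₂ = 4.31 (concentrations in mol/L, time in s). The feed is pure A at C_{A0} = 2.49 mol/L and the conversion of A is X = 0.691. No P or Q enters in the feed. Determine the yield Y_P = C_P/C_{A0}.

Exit C_A = C_{A0}(1−X) = 2.49×0.309 = 0.7694 mol/L.
A CSTR operates uniformly at the exit composition, giving r_P = 0.07559 and r_Q = 2.551 (each k·C_A^n at C_A = 0.7694).
Fraction of consumed A going to P: r_P/(r_P+r_Q) = 0.02877.
C_P = 0.02877·C_{A0}·X = 0.02877×2.49×0.691 = 0.0495 mol/L; Y_P = C_P/C_{A0} = 0.0199.

0.0199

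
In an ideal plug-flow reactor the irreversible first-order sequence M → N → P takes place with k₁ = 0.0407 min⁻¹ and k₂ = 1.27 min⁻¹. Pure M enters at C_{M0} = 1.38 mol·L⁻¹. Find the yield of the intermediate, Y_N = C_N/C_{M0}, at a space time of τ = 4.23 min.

0.0277

For first-order series with pure M initially, C_N(τ) = k₁C_{M0}/(k₂−k₁)·(e^(−k₁τ) − e^(−k₂τ)).
e^(−k₁τ) = e^(−0.0407×4.23) = e^(−0.1722) = 0.8418; e^(−k₂τ) = e^(−5.372) = 0.004644.
C_N = 0.0407×1.38/(1.27−0.0407) × (0.8418−0.004644) = 0.04569×0.8372 = 0.03825 mol·L⁻¹.
Y_N = C_N/C_{M0} = 0.03825/1.38 = 0.0277.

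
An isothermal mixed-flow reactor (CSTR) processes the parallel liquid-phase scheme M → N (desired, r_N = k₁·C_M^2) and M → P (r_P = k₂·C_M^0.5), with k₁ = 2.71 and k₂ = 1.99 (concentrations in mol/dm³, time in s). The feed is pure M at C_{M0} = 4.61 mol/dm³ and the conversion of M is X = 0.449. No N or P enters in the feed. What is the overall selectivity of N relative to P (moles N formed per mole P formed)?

Exit C_M = C_{M0}(1−X) = 4.61×0.551 = 2.540 mol/dm³.
A CSTR operates uniformly at the exit composition, giving r_N = 17.49 and r_P = 3.172 (each k·C_M^n at C_M = 2.540).
Overall selectivity = C_N/C_P = r_Nτ/(r_Pτ) = r_N/r_P = 5.51.

5.51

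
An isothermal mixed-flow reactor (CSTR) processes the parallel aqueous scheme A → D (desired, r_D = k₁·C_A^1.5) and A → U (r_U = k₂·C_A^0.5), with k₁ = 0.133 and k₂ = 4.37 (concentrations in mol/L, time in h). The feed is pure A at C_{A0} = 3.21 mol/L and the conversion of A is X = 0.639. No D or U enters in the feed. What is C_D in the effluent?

0.0699 mol/L

Exit C_A = C_{A0}(1−X) = 3.21×0.361 = 1.159 mol/L.
Rates in a CSTR are evaluated at the outlet concentration: r_D = 0.133×1.159^1.5 = 0.1659, r_U = 4.37×1.159^0.5 = 4.704.
Fraction of consumed A going to D: r_D/(r_D+r_U) = 0.03407.
C_D = 0.03407·C_{A0}·X = 0.03407×3.21×0.639 = 0.0699 mol/L.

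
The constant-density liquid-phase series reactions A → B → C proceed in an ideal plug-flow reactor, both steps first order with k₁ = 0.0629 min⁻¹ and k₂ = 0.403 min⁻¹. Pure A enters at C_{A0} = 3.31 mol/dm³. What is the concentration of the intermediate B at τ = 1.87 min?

For first-order series with pure A initially, C_B(τ) = k₁C_{A0}/(k₂−k₁)·(e^(−k₁τ) − e^(−k₂τ)).
e^(−k₁τ) = e^(−0.0629×1.87) = e^(−0.1176) = 0.8890; e^(−k₂τ) = e^(−0.7536) = 0.4707.
C_B = 0.0629×3.31/(0.403−0.0629) × (0.8890−0.4707) = 0.6122×0.4184 = 0.2561 mol/dm³.

0.256 mol/dm³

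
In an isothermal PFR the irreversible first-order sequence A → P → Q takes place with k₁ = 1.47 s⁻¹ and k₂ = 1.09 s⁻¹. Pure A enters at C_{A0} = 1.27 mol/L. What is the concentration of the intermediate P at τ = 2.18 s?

The intermediate concentration in a first-order A→B→C sequence is C_P = k₁C_{A0}(e^(−k₁τ) − e^(−k₂τ))/(k₂−k₁).
e^(−k₁τ) = e^(−1.47×2.18) = e^(−3.205) = 0.04058; e^(−k₂τ) = e^(−2.376) = 0.09290.
C_P = 1.47×1.27/(1.09−1.47) × (0.04058−0.09290) = (-4.913)×(-0.05233) = 0.2571 mol/L.

0.257 mol/L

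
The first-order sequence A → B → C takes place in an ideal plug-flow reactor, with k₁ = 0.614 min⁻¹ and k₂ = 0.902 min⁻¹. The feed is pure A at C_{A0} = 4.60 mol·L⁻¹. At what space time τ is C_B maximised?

1.34 min

For first-order series the maximum of C_B occurs at τ_opt = ln(k₂/k₁)/(k₂−k₁).
= ln(0.902/0.614)/(0.902−0.614) = ln(1.469)/0.2880 = 0.3846/0.2880 = 1.34 min.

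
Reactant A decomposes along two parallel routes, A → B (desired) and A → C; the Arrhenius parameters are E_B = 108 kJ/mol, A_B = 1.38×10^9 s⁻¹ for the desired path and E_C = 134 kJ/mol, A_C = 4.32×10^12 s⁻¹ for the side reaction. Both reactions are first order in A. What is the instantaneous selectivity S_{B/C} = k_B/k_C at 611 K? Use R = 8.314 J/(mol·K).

0.0534

With equal orders, S_{B/C} = k_B/k_C = (A_B/A_C)·exp[(E_C−E_B)/(RT)].
(E_C−E_B)/(RT) = (134−108)×10³/(8.314×611) = 26000/5080 = 5.118.
k_B/k_C = (1.38×10^9/4.32×10^12)·exp(5.118) = 3.194×10^-4 × 167.0 = 0.0534.
Since E_B < E_C, lowering the temperature improves selectivity toward B.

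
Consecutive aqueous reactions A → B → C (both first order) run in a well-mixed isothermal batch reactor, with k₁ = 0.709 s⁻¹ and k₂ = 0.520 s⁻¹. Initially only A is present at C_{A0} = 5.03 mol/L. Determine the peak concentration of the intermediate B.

Evaluating C_B at t_opt = ln(k₂/k₁)/(k₂−k₁) gives C_{B,max}/C_{A0} = (k₁/k₂)^[k₂/(k₂−k₁)].
= (0.709/0.520)^(0.520/(0.520−0.709)) = (1.363)^(-2.751) = 0.4261.
C_{B,max} = 0.4261×5.03 = 2.14 mol/L.

2.14 mol/L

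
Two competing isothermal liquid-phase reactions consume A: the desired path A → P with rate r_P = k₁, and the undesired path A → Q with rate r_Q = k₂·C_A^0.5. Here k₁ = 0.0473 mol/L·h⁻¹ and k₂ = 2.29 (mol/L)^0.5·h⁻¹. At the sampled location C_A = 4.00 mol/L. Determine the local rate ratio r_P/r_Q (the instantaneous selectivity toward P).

0.0103

S_{P/Q} = r_P/r_Q = (k₁)/(k₂·C_A^0.5) = (k₁/k₂)·C_A^-0.5.
= (0.0473) / (2.29×4.000^0.5) = 0.04730/4.580 = 0.0103.
The undesired path is higher order in A, so low C_A (CSTR or dilute feed) favours P.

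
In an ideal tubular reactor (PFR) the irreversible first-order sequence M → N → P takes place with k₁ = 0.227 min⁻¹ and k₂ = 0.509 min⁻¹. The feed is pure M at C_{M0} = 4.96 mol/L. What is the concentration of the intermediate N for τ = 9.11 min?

0.466 mol/L

The intermediate concentration in a first-order A→B→C sequence is C_N = k₁C_{M0}(e^(−k₁τ) − e^(−k₂τ))/(k₂−k₁).
e^(−k₁τ) = e^(−0.227×9.11) = e^(−2.068) = 0.1264; e^(−k₂τ) = e^(−4.637) = 0.009687.
C_N = 0.227×4.96/(0.509−0.227) × (0.1264−0.009687) = 3.993×0.1168 = 0.4662 mol/L.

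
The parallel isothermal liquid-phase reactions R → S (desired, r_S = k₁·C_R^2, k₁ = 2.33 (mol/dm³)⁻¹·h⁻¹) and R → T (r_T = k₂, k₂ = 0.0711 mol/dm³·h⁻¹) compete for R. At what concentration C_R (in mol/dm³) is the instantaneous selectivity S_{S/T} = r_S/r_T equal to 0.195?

0.0771 mol/dm³

S_{S/T} = (k₁/k₂)·C_R^2 ⇒ C_R = (S·k₂/k₁)^(0.5).
= (0.195×0.0711/2.33)^(0.5) = (0.005950)^(0.5) = 0.0771 mol/dm³.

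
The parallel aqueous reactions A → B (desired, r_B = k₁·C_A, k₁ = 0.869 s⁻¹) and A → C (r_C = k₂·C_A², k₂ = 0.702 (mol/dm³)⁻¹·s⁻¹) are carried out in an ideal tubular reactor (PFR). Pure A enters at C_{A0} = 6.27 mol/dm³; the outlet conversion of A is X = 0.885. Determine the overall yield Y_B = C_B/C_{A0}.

0.265

C_A = C_{A0}(1−X) = 0.7210 mol/dm³.
Along a PFR/batch, dC_B/dC_A = −r_B/(r_B+r_C) = −k₁/(k₁+k₂·C_A).
Integrating from C_{A0} to C_A: C_B = (0.869/0.702)·ln[(0.869+0.702·6.27)/(0.869+0.702·0.721)] = 1.238·ln(5.271/1.375) = 1.663 mol/dm³.
Y_B = C_B/C_{A0} = 1.663/6.27 = 0.265.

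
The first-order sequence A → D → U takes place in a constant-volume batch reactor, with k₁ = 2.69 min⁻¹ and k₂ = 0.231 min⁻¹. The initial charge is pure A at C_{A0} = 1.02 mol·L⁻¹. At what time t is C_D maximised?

For first-order series the maximum of C_D occurs at t_opt = ln(k₂/k₁)/(k₂−k₁).
= ln(0.231/2.69)/(0.231−2.69) = ln(0.08587)/-2.459 = -2.455/-2.459 = 0.998 min.

0.998 min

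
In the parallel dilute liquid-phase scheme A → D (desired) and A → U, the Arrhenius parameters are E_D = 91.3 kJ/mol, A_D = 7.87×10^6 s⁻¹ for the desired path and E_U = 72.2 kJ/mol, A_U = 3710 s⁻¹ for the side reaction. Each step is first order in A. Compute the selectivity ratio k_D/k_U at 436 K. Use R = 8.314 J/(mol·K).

10.9

Since both paths have the same order in A, the concentration cancels and S_{D/U} = k_D/k_U = (A_D/A_U)·exp[(E_U−E_D)/(RT)].
(E_U−E_D)/(RT) = (72.2−91.3)×10³/(8.314×436) = -19100/3625 = -5.269.
k_D/k_U = (7.87×10^6/3710)·exp(-5.269) = 2121 × 0.005148 = 10.9.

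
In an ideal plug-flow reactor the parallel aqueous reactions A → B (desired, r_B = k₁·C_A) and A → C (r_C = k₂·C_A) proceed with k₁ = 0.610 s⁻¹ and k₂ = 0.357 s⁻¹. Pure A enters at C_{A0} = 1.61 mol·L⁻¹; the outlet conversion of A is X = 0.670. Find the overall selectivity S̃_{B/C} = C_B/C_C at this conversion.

C_A = C_{A0}(1−X) = 0.5313 mol·L⁻¹.
Both paths are first order in A, so the instantaneous fraction to B is constant: dC_B/d(−C_A) = k₁/(k₁+k₂) = 0.6308.
C_B = 0.6308·(C_{A0}−C_A) = 0.6308×1.079 = 0.680 mol·L⁻¹.
C_C = (C_{A0}−C_A)−C_B = 0.3982 mol·L⁻¹; S̃_{B/C} = 0.6805/0.3982 = 1.71.

1.71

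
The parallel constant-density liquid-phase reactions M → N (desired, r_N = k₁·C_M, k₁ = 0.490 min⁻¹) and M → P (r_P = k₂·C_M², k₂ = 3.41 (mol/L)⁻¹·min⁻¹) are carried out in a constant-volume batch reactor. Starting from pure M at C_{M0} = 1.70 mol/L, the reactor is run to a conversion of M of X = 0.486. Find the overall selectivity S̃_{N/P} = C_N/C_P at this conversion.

0.115

C_M = C_{M0}(1−X) = 0.8738 mol/L.
Along a PFR/batch, dC_N/dC_M = −r_N/(r_N+r_P) = −k₁/(k₁+k₂·C_M).
Integrating from C_{M0} to C_M: C_N = (0.490/3.41)·ln[(0.490+3.41·1.70)/(0.490+3.41·0.874)] = 0.1437·ln(6.287/3.470) = 0.08542 mol/L.
C_P = (C_{M0}−C_M)−C_N = 0.7408 mol/L; S̃_{N/P} = 0.08542/0.7408 = 0.115.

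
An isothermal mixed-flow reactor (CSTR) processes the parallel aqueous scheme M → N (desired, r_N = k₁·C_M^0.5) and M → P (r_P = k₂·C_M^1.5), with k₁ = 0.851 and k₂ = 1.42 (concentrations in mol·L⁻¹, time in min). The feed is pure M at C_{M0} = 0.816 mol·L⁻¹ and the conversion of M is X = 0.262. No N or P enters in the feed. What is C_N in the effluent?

0.107 mol·L⁻¹

Exit C_M = C_{M0}(1−X) = 0.816×0.738 = 0.6022 mol·L⁻¹.
A CSTR operates uniformly at the exit composition, giving r_N = 0.6604 and r_P = 0.6636 (each k·C_M^n at C_M = 0.6022).
Fraction of consumed M going to N: r_N/(r_N+r_P) = 0.4988.
C_N = 0.4988·C_{M0}·X = 0.4988×0.816×0.262 = 0.107 mol·L⁻¹.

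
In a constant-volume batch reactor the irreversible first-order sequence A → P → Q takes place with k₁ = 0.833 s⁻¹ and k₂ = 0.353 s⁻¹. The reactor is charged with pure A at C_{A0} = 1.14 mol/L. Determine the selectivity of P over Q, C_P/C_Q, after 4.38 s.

0.500

The intermediate concentration in a first-order A→B→C sequence is C_P = k₁C_{A0}(e^(−k₁t) − e^(−k₂t))/(k₂−k₁).
e^(−k₁t) = e^(−0.833×4.38) = e^(−3.649) = 0.02603; e^(−k₂t) = e^(−1.546) = 0.2131.
C_P = 0.833×1.14/(0.353−0.833) × (0.02603−0.2131) = (-1.978)×(-0.1870) = 0.3700 mol/L.
C_A = C_{A0}e^(−k₁t) = 0.02967 mol/L, so C_Q = C_{A0}−C_A−C_P = 0.7403 mol/L; C_P/C_Q = 0.500.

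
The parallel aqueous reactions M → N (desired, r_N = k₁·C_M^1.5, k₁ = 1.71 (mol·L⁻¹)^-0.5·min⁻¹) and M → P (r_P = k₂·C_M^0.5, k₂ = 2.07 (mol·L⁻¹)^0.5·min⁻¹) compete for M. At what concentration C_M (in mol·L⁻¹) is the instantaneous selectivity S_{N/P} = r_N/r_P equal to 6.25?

S_{N/P} = (k₁/k₂)·C_M ⇒ C_M = S·k₂/k₁.
= 6.25×2.07/1.71 = 7.57 mol·L⁻¹.

7.57 mol·L⁻¹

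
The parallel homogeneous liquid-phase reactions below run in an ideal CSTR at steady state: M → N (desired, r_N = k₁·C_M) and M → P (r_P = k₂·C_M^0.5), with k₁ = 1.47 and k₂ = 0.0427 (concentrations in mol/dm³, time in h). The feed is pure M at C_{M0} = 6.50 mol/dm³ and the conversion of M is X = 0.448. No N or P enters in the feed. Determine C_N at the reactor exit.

Exit C_M = C_{M0}(1−X) = 6.50×0.552 = 3.588 mol/dm³.
Rates in a CSTR are evaluated at the outlet concentration: r_N = 1.47×3.588 = 5.274, r_P = 0.0427×3.588^0.5 = 0.08088.
Fraction of consumed M going to N: r_N/(r_N+r_P) = 0.9849.
C_N = 0.9849·C_{M0}·X = 0.9849×6.50×0.448 = 2.87 mol/dm³.

2.87 mol/dm³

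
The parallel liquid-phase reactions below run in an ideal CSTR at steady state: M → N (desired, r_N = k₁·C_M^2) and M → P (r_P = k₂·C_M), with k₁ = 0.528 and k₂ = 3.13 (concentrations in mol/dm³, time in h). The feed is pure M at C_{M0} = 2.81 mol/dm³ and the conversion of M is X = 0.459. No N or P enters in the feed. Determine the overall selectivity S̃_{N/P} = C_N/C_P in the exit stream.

Exit C_M = C_{M0}(1−X) = 2.81×0.541 = 1.520 mol/dm³.
In a CSTR the entire volume is at exit conditions, so r_N = 0.528×1.520^2 = 1.220 and r_P = 3.13×1.520 = 4.758.
Overall selectivity = C_N/C_P = r_Nτ/(r_Pτ) = r_N/r_P = 0.256.

0.256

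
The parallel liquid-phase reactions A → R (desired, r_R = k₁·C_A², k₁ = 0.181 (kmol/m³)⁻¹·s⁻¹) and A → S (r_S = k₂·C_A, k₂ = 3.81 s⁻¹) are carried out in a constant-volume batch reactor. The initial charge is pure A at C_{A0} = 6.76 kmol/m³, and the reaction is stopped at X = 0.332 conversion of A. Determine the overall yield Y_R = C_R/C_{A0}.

0.0700

C_A = C_{A0}(1−X) = 4.516 kmol/m³.
Along a PFR/batch, dC_S/dC_A = −r_S/(r_R+r_S) = −k₂/(k₂+k₁·C_A).
Integrating from C_{A0} to C_A: C_S = (3.81/0.181)·ln[(3.81+0.181·6.76)/(3.81+0.181·4.52)] = 21.05·ln(5.034/4.627) = 1.771 kmol/m³.
Then C_R = (C_{A0}−C_A) − C_S = 2.244 − 1.771 = 0.4731 kmol/m³.
Y_R = C_R/C_{A0} = 0.4731/6.76 = 0.0700.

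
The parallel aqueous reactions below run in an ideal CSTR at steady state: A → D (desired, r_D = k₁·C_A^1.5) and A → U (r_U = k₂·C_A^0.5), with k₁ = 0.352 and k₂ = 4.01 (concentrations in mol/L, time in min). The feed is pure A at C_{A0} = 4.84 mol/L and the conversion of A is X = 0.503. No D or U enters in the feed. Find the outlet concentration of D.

0.424 mol/L

Exit C_A = C_{A0}(1−X) = 4.84×0.497 = 2.405 mol/L.
In a CSTR the entire volume is at exit conditions, so r_D = 0.352×2.405^1.5 = 1.313 and r_U = 4.01×2.405^0.5 = 6.219.
Fraction of consumed A going to D: r_D/(r_D+r_U) = 0.1743.
C_D = 0.1743·C_{A0}·X = 0.1743×4.84×0.503 = 0.424 mol/L.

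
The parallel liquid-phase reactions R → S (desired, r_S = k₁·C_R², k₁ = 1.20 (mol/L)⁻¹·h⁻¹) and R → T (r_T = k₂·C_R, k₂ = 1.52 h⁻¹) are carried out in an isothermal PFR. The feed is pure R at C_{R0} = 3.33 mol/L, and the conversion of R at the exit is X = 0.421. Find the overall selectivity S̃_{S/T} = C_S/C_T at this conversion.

2.04

C_R = C_{R0}(1−X) = 1.928 mol/L.
Along a PFR/batch, dC_T/dC_R = −r_T/(r_S+r_T) = −k₂/(k₂+k₁·C_R).
Integrating from C_{R0} to C_R: C_T = (1.52/1.20)·ln[(1.52+1.20·3.33)/(1.52+1.20·1.93)] = 1.267·ln(5.516/3.834) = 0.4608 mol/L.
Then C_S = (C_{R0}−C_R) − C_T = 1.402 − 0.4608 = 0.9411 mol/L.
S̃_{S/T} = C_S/C_T = 0.9411/0.4608 = 2.04.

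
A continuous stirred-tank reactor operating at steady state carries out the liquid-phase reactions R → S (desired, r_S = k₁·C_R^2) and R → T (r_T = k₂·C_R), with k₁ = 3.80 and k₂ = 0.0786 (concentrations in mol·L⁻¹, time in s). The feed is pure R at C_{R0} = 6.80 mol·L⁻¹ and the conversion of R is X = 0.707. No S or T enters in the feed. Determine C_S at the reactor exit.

Exit C_R = C_{R0}(1−X) = 6.80×0.293 = 1.992 mol·L⁻¹.
Rates in a CSTR are evaluated at the outlet concentration: r_S = 3.80×1.992^2 = 15.08, r_T = 0.0786×1.992 = 0.1566.
Fraction of consumed R going to S: r_S/(r_S+r_T) = 0.9897.
C_S = 0.9897·C_{R0}·X = 0.9897×6.80×0.707 = 4.76 mol·L⁻¹.

4.76 mol·L⁻¹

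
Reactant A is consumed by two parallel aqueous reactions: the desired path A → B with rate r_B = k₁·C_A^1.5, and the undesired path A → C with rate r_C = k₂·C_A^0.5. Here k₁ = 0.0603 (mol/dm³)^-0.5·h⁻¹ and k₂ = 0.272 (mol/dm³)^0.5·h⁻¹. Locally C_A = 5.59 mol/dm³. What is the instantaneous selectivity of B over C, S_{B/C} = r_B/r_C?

S_{B/C} = r_B/r_C = (k₁·C_A^1.5)/(k₂·C_A^0.5) = (k₁/k₂)·C_A.
= (0.0603×5.590^1.5) / (0.272×5.590^0.5) = 0.7970/0.6431 = 1.24.
Since the desired path is higher order in A, keeping C_A high (PFR or concentrated feed) favours B.

1.24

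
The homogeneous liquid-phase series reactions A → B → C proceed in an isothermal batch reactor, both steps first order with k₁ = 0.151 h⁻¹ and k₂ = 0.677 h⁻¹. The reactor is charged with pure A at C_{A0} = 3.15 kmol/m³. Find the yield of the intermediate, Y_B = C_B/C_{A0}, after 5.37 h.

0.120

Solving the coupled first-order balances gives C_B(t) = [k₁/(k₂−k₁)]·C_{A0}·(e^(−k₁t) − e^(−k₂t)).
e^(−k₁t) = e^(−0.151×5.37) = e^(−0.8109) = 0.4445; e^(−k₂t) = e^(−3.635) = 0.02637.
C_B = 0.151×3.15/(0.677−0.151) × (0.4445−0.02637) = 0.9043×0.4181 = 0.3781 kmol/m³.
Y_B = C_B/C_{A0} = 0.3781/3.15 = 0.120.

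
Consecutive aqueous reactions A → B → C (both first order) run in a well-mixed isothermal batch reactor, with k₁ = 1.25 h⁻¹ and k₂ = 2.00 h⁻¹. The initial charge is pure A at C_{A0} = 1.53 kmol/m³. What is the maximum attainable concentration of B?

0.437 kmol/m³

At the optimum, C_{B,max}/C_{A0} = (k₁/k₂)^[k₂/(k₂−k₁)].
= (1.25/2.00)^(2.00/(2.00−1.25)) = (0.6250)^(2.667) = 0.2855.
C_{B,max} = 0.2855×1.53 = 0.437 kmol/m³.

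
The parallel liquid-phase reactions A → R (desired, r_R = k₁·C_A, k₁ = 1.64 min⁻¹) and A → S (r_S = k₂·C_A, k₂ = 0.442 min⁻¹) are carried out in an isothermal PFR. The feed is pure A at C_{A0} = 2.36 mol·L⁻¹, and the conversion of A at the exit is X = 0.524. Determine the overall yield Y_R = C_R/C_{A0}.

C_A = C_{A0}(1−X) = 1.123 mol·L⁻¹.
Both paths are first order in A, so the instantaneous fraction to R is constant: dC_R/d(−C_A) = k₁/(k₁+k₂) = 0.7877.
C_R = 0.7877·(C_{A0}−C_A) = 0.7877×1.237 = 0.974 mol·L⁻¹.
Y_R = C_R/C_{A0} = 0.9741/2.36 = 0.413.

0.413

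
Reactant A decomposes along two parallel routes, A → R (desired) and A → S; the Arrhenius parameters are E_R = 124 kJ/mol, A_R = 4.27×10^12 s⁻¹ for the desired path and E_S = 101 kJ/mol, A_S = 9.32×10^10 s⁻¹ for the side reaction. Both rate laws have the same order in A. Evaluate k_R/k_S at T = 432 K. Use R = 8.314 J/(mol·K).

0.0758

Since both paths have the same order in A, the concentration cancels and S_{R/S} = k_R/k_S = (A_R/A_S)·exp[(E_S−E_R)/(RT)].
(E_S−E_R)/(RT) = (101−124)×10³/(8.314×432) = -23000/3592 = -6.404.
k_R/k_S = (4.27×10^12/9.32×10^10)·exp(-6.404) = 45.82 × 0.001655 = 0.0758.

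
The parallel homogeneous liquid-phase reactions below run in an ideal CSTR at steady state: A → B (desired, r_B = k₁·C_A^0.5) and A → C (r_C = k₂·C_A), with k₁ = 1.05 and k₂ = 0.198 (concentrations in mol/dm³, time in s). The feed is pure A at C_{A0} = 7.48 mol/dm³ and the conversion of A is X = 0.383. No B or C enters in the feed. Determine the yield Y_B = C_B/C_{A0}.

Exit C_A = C_{A0}(1−X) = 7.48×0.617 = 4.615 mol/dm³.
A CSTR operates uniformly at the exit composition, giving r_B = 2.256 and r_C = 0.9138 (each k·C_A^n at C_A = 4.615).
Fraction of consumed A going to B: r_B/(r_B+r_C) = 0.7117.
C_B = 0.7117·C_{A0}·X = 0.7117×7.48×0.383 = 2.04 mol/dm³; Y_B = C_B/C_{A0} = 0.273.

0.273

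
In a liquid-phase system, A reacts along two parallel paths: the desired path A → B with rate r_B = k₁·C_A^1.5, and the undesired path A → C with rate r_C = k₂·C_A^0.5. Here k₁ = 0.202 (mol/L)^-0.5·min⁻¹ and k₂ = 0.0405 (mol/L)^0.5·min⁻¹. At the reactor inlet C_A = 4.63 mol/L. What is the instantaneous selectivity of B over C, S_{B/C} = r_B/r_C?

S_{B/C} = r_B/r_C = (k₁·C_A^1.5)/(k₂·C_A^0.5) = (k₁/k₂)·C_A.
= (0.202×4.630^1.5) / (0.0405×4.630^0.5) = 2.012/0.08715 = 23.1.

23.1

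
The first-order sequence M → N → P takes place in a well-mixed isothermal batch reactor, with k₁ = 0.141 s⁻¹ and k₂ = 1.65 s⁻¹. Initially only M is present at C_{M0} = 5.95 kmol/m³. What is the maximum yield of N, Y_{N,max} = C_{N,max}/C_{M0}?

For a first-order series the maximum intermediate yield is C_{N,max}/C_{M0} = (k₁/k₂)^[k₂/(k₂−k₁)].
= (0.141/1.65)^(1.65/(1.65−0.141)) = (0.08545)^(1.093) = 0.06791.

0.0679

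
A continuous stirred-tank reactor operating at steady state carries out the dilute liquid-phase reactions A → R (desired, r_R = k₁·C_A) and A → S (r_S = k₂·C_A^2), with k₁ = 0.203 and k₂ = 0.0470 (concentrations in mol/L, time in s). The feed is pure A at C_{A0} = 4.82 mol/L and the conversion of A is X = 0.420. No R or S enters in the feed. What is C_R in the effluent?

Exit C_A = C_{A0}(1−X) = 4.82×0.580 = 2.796 mol/L.
In a CSTR the entire volume is at exit conditions, so r_R = 0.203×2.796 = 0.5675 and r_S = 0.0470×2.796^2 = 0.3673.
Fraction of consumed A going to R: r_R/(r_R+r_S) = 0.6071.
C_R = 0.6071·C_{A0}·X = 0.6071×4.82×0.420 = 1.23 mol/L.

1.23 mol/L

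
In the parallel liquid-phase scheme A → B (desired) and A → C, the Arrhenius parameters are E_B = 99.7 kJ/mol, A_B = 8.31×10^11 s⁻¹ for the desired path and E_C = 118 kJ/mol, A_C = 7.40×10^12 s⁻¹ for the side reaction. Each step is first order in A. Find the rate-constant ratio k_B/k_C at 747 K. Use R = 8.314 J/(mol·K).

k_B/k_C = (A_B/A_C)·exp[−(E_B−E_C)/(RT)] = (A_B/A_C)·exp[(E_C−E_B)/(RT)].
(E_C−E_B)/(RT) = (118−99.7)×10³/(8.314×747) = 18300/6211 = 2.947.
k_B/k_C = (8.31×10^11/7.40×10^12)·exp(2.947) = 0.1123 × 19.04 = 2.14.
Since E_B < E_C, lowering the temperature improves selectivity toward B.

2.14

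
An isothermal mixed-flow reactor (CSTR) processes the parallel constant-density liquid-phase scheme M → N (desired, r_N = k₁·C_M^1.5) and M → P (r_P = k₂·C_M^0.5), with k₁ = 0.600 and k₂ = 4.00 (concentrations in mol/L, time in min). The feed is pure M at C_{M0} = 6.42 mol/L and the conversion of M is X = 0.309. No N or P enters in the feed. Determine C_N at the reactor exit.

0.793 mol/L

Exit C_M = C_{M0}(1−X) = 6.42×0.691 = 4.436 mol/L.
In a CSTR the entire volume is at exit conditions, so r_N = 0.600×4.436^1.5 = 5.606 and r_P = 4.00×4.436^0.5 = 8.425.
Fraction of consumed M going to N: r_N/(r_N+r_P) = 0.3996.
C_N = 0.3996·C_{M0}·X = 0.3996×6.42×0.309 = 0.793 mol/L.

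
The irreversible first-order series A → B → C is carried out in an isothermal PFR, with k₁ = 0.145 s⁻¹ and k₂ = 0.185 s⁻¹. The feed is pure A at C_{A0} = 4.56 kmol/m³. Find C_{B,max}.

For a first-order series the maximum intermediate yield is C_{B,max}/C_{A0} = (k₁/k₂)^[k₂/(k₂−k₁)].
= (0.145/0.185)^(0.185/(0.185−0.145)) = (0.7838)^(4.625) = 0.3241.
C_{B,max} = 0.3241×4.56 = 1.48 kmol/m³.

1.48 kmol/m³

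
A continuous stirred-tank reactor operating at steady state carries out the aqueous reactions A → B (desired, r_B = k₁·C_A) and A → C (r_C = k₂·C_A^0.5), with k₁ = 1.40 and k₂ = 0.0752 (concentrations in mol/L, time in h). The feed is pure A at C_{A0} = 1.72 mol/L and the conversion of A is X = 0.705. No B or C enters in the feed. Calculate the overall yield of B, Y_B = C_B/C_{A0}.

0.656

Exit C_A = C_{A0}(1−X) = 1.72×0.295 = 0.5074 mol/L.
In a CSTR the entire volume is at exit conditions, so r_B = 1.40×0.5074 = 0.7104 and r_C = 0.0752×0.5074^0.5 = 0.05357.
Fraction of consumed A going to B: r_B/(r_B+r_C) = 0.9299.
C_B = 0.9299·C_{A0}·X = 0.9299×1.72×0.705 = 1.13 mol/L; Y_B = C_B/C_{A0} = 0.656.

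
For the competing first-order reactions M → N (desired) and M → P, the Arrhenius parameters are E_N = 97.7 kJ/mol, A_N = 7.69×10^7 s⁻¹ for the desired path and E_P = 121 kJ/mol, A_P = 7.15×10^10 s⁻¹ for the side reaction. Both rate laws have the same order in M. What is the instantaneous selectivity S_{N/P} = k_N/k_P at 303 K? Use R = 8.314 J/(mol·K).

11.2

k_N/k_P = (A_N/A_P)·exp[−(E_N−E_P)/(RT)] = (A_N/A_P)·exp[(E_P−E_N)/(RT)].
(E_P−E_N)/(RT) = (121−97.7)×10³/(8.314×303) = 23300/2519 = 9.249.
k_N/k_P = (7.69×10^7/7.15×10^10)·exp(9.249) = 0.001076 × 10396 = 11.2.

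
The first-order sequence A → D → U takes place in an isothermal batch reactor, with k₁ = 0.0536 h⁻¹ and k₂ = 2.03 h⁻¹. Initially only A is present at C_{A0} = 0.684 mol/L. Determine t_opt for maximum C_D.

For first-order series the maximum of C_D occurs at t_opt = ln(k₂/k₁)/(k₂−k₁).
= ln(2.03/0.0536)/(2.03−0.0536) = ln(37.87)/1.976 = 3.634/1.976 = 1.84 h.

1.84 h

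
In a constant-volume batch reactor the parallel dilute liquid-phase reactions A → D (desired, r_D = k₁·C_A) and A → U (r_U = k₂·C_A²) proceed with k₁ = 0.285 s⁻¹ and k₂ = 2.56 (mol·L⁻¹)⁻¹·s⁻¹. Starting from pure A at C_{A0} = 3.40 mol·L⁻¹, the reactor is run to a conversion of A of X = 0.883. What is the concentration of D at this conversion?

C_A = C_{A0}(1−X) = 0.3978 mol·L⁻¹.
Along a PFR/batch, dC_D/dC_A = −r_D/(r_D+r_U) = −k₁/(k₁+k₂·C_A).
Integrating from C_{A0} to C_A: C_D = (0.285/2.56)·ln[(0.285+2.56·3.40)/(0.285+2.56·0.398)] = 0.1113·ln(8.989/1.303) = 0.2150 mol·L⁻¹.

0.215 mol·L⁻¹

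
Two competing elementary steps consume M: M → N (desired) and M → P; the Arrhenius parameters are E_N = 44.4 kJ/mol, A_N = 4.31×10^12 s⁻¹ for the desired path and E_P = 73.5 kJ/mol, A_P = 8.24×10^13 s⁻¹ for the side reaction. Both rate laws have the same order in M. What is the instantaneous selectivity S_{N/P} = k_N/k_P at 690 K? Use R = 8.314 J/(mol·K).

k_N/k_P = (A_N/A_P)·exp[−(E_N−E_P)/(RT)] = (A_N/A_P)·exp[(E_P−E_N)/(RT)].
(E_P−E_N)/(RT) = (73.5−44.4)×10³/(8.314×690) = 29100/5737 = 5.073.
k_N/k_P = (4.31×10^12/8.24×10^13)·exp(5.073) = 0.05231 × 159.6 = 8.35.

8.35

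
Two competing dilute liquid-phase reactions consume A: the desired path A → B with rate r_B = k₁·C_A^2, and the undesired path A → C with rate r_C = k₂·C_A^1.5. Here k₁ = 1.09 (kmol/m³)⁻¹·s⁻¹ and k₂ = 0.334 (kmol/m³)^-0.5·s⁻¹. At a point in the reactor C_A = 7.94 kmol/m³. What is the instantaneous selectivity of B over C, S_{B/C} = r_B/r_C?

9.20

S_{B/C} = r_B/r_C = (k₁·C_A^2)/(k₂·C_A^1.5) = (k₁/k₂)·C_A^0.5.
= (1.09×7.940^2) / (0.334×7.940^1.5) = 68.72/7.473 = 9.20.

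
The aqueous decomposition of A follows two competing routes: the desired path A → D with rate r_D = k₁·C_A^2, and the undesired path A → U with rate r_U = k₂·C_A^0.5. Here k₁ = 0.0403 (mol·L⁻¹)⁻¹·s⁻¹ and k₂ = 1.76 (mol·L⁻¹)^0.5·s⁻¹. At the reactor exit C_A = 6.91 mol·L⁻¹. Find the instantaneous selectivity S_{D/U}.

0.416

S_{D/U} = r_D/r_U = (k₁·C_A^2)/(k₂·C_A^0.5) = (k₁/k₂)·C_A^1.5.
= (0.0403×6.910^2) / (1.76×6.910^0.5) = 1.924/4.626 = 0.416.
Since the desired path is higher order in A, keeping C_A high (PFR or concentrated feed) favours D.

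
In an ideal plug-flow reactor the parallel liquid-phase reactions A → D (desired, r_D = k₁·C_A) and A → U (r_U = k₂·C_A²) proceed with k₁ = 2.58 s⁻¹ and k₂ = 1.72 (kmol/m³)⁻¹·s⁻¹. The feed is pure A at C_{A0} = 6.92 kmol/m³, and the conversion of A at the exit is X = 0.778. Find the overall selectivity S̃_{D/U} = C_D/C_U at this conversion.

0.397

C_A = C_{A0}(1−X) = 1.536 kmol/m³.
Along a PFR/batch, dC_D/dC_A = −r_D/(r_D+r_U) = −k₁/(k₁+k₂·C_A).
Integrating from C_{A0} to C_A: C_D = (2.58/1.72)·ln[(2.58+1.72·6.92)/(2.58+1.72·1.54)] = 1.500·ln(14.48/5.222) = 1.530 kmol/m³.
C_U = (C_{A0}−C_A)−C_D = 3.854 kmol/m³; S̃_{D/U} = 1.530/3.854 = 0.397.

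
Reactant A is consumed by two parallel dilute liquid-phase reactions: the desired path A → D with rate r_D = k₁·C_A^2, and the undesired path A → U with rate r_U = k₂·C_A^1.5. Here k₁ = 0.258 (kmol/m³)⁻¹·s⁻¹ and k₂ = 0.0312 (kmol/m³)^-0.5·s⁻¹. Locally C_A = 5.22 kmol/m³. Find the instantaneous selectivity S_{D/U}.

18.9

S_{D/U} = r_D/r_U = (k₁·C_A^2)/(k₂·C_A^1.5) = (k₁/k₂)·C_A^0.5.
= (0.258×5.220^2) / (0.0312×5.220^1.5) = 7.030/0.3721 = 18.9.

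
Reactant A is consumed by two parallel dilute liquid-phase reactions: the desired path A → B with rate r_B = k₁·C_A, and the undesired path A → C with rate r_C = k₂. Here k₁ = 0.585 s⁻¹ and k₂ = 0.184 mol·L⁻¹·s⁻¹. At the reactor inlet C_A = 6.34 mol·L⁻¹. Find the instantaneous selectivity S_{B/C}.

S_{B/C} = r_B/r_C = (k₁·C_A)/(k₂) = (k₁/k₂)·C_A.
= (0.585×6.340) / (0.184) = 3.709/0.1840 = 20.2.

20.2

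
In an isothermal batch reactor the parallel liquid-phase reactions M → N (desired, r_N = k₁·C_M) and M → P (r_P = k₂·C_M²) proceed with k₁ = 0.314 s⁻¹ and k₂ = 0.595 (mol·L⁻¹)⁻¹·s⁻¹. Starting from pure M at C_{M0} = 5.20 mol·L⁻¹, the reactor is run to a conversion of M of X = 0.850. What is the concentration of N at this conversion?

0.779 mol·L⁻¹

C_M = C_{M0}(1−X) = 0.7800 mol·L⁻¹.
Along a PFR/batch, dC_N/dC_M = −r_N/(r_N+r_P) = −k₁/(k₁+k₂·C_M).
Integrating from C_{M0} to C_M: C_N = (0.314/0.595)·ln[(0.314+0.595·5.20)/(0.314+0.595·0.780)] = 0.5277·ln(3.408/0.7781) = 0.7795 mol·L⁻¹.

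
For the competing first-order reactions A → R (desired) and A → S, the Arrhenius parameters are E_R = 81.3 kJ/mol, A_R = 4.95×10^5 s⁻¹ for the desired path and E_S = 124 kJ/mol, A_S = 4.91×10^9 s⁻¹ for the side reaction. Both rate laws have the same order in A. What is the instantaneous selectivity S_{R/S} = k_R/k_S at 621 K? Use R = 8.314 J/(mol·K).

With equal orders, S_{R/S} = k_R/k_S = (A_R/A_S)·exp[(E_S−E_R)/(RT)].
(E_S−E_R)/(RT) = (124−81.3)×10³/(8.314×621) = 42700/5163 = 8.270.
k_R/k_S = (4.95×10^5/4.91×10^9)·exp(8.270) = 1.008×10^-4 × 3906 = 0.394.
Since E_R < E_S, lowering the temperature improves selectivity toward R.

0.394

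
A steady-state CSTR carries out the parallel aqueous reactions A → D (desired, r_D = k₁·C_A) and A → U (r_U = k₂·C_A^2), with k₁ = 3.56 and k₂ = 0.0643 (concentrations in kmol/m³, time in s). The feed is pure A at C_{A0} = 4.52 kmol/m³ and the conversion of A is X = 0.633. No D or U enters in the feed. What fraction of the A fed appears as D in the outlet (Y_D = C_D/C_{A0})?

Exit C_A = C_{A0}(1−X) = 4.52×0.367 = 1.659 kmol/m³.
A CSTR operates uniformly at the exit composition, giving r_D = 5.905 and r_U = 0.1769 (each k·C_A^n at C_A = 1.659).
Fraction of consumed A going to D: r_D/(r_D+r_U) = 0.9709.
C_D = 0.9709·C_{A0}·X = 0.9709×4.52×0.633 = 2.78 kmol/m³; Y_D = C_D/C_{A0} = 0.615.

0.615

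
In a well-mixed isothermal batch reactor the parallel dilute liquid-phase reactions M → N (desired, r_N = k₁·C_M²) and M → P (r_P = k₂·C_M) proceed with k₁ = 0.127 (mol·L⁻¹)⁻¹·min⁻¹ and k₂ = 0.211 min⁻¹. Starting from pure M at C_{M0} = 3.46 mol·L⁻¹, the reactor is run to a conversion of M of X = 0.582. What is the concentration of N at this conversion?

C_M = C_{M0}(1−X) = 1.446 mol·L⁻¹.
Along a PFR/batch, dC_P/dC_M = −r_P/(r_N+r_P) = −k₂/(k₂+k₁·C_M).
Integrating from C_{M0} to C_M: C_P = (0.211/0.127)·ln[(0.211+0.127·3.46)/(0.211+0.127·1.45)] = 1.661·ln(0.6504/0.3947) = 0.8300 mol·L⁻¹.
Then C_N = (C_{M0}−C_M) − C_P = 2.014 − 0.8300 = 1.184 mol·L⁻¹.

1.18 mol·L⁻¹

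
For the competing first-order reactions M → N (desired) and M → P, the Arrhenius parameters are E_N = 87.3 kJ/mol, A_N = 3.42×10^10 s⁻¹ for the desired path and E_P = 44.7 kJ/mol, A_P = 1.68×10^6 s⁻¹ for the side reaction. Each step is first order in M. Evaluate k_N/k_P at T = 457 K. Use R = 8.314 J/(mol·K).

Since both paths have the same order in M, the concentration cancels and S_{N/P} = k_N/k_P = (A_N/A_P)·exp[(E_P−E_N)/(RT)].
(E_P−E_N)/(RT) = (44.7−87.3)×10³/(8.314×457) = -42600/3799 = -11.21.
k_N/k_P = (3.42×10^10/1.68×10^6)·exp(-11.21) = 20357 × 1.351×10^-5 = 0.275.
Since E_N > E_P, raising the temperature improves selectivity toward N.

0.275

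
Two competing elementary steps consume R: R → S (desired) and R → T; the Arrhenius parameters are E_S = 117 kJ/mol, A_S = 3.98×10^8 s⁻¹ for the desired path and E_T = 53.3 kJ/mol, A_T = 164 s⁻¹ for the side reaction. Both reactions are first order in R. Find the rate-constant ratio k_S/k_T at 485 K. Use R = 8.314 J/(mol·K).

0.334

With equal orders, S_{S/T} = k_S/k_T = (A_S/A_T)·exp[(E_T−E_S)/(RT)].
(E_T−E_S)/(RT) = (53.3−117)×10³/(8.314×485) = -63700/4032 = -15.80.
k_S/k_T = (3.98×10^8/164)·exp(-15.80) = 2.427×10^6 × 1.378×10^-7 = 0.334.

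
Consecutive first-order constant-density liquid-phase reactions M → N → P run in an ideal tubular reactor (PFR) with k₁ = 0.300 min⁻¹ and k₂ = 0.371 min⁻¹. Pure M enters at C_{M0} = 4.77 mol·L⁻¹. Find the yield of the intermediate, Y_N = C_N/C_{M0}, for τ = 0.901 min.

0.200

The intermediate concentration in a first-order A→B→C sequence is C_N = k₁C_{M0}(e^(−k₁τ) − e^(−k₂τ))/(k₂−k₁).
e^(−k₁τ) = e^(−0.300×0.901) = e^(−0.2703) = 0.7632; e^(−k₂τ) = e^(−0.3343) = 0.7159.
C_N = 0.300×4.77/(0.371−0.300) × (0.7632−0.7159) = 20.15×0.04729 = 0.9531 mol·L⁻¹.
Y_N = C_N/C_{M0} = 0.9531/4.77 = 0.200.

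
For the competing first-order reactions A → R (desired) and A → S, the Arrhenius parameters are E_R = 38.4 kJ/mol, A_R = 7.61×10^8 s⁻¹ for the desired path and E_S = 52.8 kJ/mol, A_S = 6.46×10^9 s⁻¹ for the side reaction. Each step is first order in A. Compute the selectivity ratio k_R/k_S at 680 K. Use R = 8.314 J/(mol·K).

Since both paths have the same order in A, the concentration cancels and S_{R/S} = k_R/k_S = (A_R/A_S)·exp[(E_S−E_R)/(RT)].
(E_S−E_R)/(RT) = (52.8−38.4)×10³/(8.314×680) = 14400/5654 = 2.547.
k_R/k_S = (7.61×10^8/6.46×10^9)·exp(2.547) = 0.1178 × 12.77 = 1.50.
Since E_R < E_S, lowering the temperature improves selectivity toward R.

1.50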